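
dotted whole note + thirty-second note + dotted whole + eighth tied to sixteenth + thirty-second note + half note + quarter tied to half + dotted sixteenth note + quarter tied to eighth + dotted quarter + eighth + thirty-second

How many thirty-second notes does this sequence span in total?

Each duration in thirty-second notes: dotted whole note = 48; thirty-second note = 1; dotted whole = 48; eighth tied to sixteenth (eighth + sixteenth) = 6; thirty-second note = 1; half note = 16; quarter tied to half (quarter + half) = 24; dotted sixteenth note = 3; quarter tied to eighth (quarter + eighth) = 12; dotted quarter = 12; eighth = 4; thirty-second = 1.
Altogether 48 + 1 + 48 + 6 + 1 + 16 + 24 + 3 + 12 + 12 + 4 + 1 = 176 thirty-second notes.

176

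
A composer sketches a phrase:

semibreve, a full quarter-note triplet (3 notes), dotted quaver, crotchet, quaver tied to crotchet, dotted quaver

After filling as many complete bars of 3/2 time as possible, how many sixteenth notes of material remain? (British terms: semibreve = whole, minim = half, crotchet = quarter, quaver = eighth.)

One bar of 3/2 = 24 sixteenth notes.
Each duration in sixteenth notes: semibreve = 16; a full quarter-note triplet (3 notes) (three triplet quarters span one half) = 8; dotted quaver = 3; crotchet = 4; quaver tied to crotchet (quaver + crotchet) = 6; dotted quaver = 3.
Sum: 16 + 8 + 3 + 4 + 6 + 3 = 40.
40 ÷ 24 = 1 complete bar with 16 sixteenth notes remaining.

16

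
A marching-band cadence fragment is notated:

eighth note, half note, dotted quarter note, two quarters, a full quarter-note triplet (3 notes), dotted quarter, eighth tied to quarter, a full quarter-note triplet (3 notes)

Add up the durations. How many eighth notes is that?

In eighth notes: eighth note = 1; half note = 4; dotted quarter note = 3; quarter = 2; quarter = 2; a full quarter-note triplet (3 notes) (three triplet quarters span one half) = 4; dotted quarter = 3; eighth tied to quarter (eighth + quarter) = 3; a full quarter-note triplet (3 notes) (three triplet quarters span one half) = 4.
Adding: 1 + 4 + 3 + 2 + 2 + 4 + 3 + 3 + 4 = 26 eighth notes.

26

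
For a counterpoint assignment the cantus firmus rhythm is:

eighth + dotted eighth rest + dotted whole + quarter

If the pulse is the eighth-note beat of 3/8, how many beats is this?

16.5

One eighth-note beat = 2 sixteenth notes.
Working in sixteenth notes: eighth = 2; dotted eighth rest = 3; dotted whole = 24; quarter = 4.
Adding: 2 + 3 + 24 + 4 = 33.
33 ÷ 2 = 16.5 beats.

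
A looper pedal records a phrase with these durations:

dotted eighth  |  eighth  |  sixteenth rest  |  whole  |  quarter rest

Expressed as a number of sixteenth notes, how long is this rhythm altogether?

26

Convert each value to sixteenth notes: dotted eighth = 3; eighth = 2; sixteenth rest = 1; whole = 16; quarter rest = 4.
Sum: 3 + 2 + 1 + 16 + 4 = 26 sixteenth notes.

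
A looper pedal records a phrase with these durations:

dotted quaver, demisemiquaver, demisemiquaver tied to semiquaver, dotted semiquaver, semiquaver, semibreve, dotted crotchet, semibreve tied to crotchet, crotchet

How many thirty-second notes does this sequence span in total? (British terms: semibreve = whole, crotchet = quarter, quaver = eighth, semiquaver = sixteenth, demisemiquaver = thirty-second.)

Each duration in thirty-second notes: dotted quaver = 6; demisemiquaver = 1; demisemiquaver tied to semiquaver (demisemiquaver + semiquaver) = 3; dotted semiquaver = 3; semiquaver = 2; semibreve = 32; dotted crotchet = 12; semibreve tied to crotchet (semibreve + crotchet) = 40; crotchet = 8.
Altogether 6 + 1 + 3 + 3 + 2 + 32 + 12 + 40 + 8 = 107 thirty-second notes.

107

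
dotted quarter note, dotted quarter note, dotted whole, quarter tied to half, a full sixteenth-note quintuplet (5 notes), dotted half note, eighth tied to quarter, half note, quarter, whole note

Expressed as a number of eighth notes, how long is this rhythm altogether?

49

Each duration in eighth notes: dotted quarter note = 3; dotted quarter note = 3; dotted whole = 12; quarter tied to half (quarter + half) = 6; a full sixteenth-note quintuplet (5 notes) (five quintuplet sixteenths span one quarter) = 2; dotted half note = 6; eighth tied to quarter (eighth + quarter) = 3; half note = 4; quarter = 2; whole note = 8.
Total: 3 + 3 + 12 + 6 + 2 + 6 + 3 + 4 + 2 + 8 = 49 eighth notes.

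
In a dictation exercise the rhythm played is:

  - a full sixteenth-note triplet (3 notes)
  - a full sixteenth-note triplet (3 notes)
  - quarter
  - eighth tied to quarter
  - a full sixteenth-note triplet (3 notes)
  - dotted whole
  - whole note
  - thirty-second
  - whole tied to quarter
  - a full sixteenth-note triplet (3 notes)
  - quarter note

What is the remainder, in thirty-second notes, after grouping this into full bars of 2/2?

One bar of 2/2 = 32 thirty-second notes.
Working in thirty-second notes: a full sixteenth-note triplet (3 notes) (three triplet sixteenths span one eighth) = 4; a full sixteenth-note triplet (3 notes) (three triplet sixteenths span one eighth) = 4; quarter = 8; eighth tied to quarter (eighth + quarter) = 12; a full sixteenth-note triplet (3 notes) (three triplet sixteenths span one eighth) = 4; dotted whole = 48; whole note = 32; thirty-second = 1; whole tied to quarter (whole + quarter) = 40; a full sixteenth-note triplet (3 notes) (three triplet sixteenths span one eighth) = 4; quarter note = 8.
Sum: 4 + 4 + 8 + 12 + 4 + 48 + 32 + 1 + 40 + 4 + 8 = 165.
165 ÷ 32 = 5 complete bars with 5 thirty-second notes remaining.

5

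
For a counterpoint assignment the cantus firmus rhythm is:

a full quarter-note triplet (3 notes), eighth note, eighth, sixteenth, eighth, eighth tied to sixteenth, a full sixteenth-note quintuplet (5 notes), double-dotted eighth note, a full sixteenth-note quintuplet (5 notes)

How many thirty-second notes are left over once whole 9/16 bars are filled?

One bar of 9/16 = 18 thirty-second notes.
Express everything in thirty-second notes: a full quarter-note triplet (3 notes) (three triplet quarters span one half) = 16; eighth note = 4; eighth = 4; sixteenth = 2; eighth = 4; eighth tied to sixteenth (eighth + sixteenth) = 6; a full sixteenth-note quintuplet (5 notes) (five quintuplet sixteenths span one quarter) = 8; double-dotted eighth note = 7; a full sixteenth-note quintuplet (5 notes) (five quintuplet sixteenths span one quarter) = 8.
Sum: 16 + 4 + 4 + 2 + 4 + 6 + 8 + 7 + 8 = 59.
59 ÷ 18 = 3 complete bars with 5 thirty-second notes remaining.

5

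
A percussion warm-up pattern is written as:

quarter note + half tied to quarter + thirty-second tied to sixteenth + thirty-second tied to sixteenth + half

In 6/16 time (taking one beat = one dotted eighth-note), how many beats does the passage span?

One dotted eighth-note beat = 6 thirty-second notes.
Each duration in thirty-second notes: quarter note = 8; half tied to quarter (half + quarter) = 24; thirty-second tied to sixteenth (thirty-second + sixteenth) = 3; thirty-second tied to sixteenth (thirty-second + sixteenth) = 3; half = 16.
Total: 8 + 24 + 3 + 3 + 16 = 54.
54 ÷ 6 = 9 beats.

9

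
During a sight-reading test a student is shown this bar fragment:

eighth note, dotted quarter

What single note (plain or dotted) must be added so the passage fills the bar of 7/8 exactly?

dotted quarter note

The bar of 7/8 = 7 eighth notes.
Express everything in eighth notes: eighth note = 1; dotted quarter = 3.
Adding: 1 + 3 = 4.
Remaining: 7 − 4 = 3 eighth notes, which is a dotted quarter note.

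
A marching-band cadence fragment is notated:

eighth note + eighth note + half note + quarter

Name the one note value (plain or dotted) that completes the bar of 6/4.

The bar of 6/4 = 12 eighth notes.
Convert each value to eighth notes: eighth note = 1; eighth note = 1; half note = 4; quarter = 2.
Sum: 1 + 1 + 4 + 2 = 8.
Remaining: 12 − 8 = 4 eighth notes, which is a half note.

half note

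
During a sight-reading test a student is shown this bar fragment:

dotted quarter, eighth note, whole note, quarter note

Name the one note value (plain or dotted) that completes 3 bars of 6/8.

half note

3 bars of 6/8 = 18 eighth notes.
Convert each value to eighth notes: dotted quarter = 3; eighth note = 1; whole note = 8; quarter note = 2.
Sum: 3 + 1 + 8 + 2 = 14.
Remaining: 18 − 14 = 4 eighth notes, which is a half note.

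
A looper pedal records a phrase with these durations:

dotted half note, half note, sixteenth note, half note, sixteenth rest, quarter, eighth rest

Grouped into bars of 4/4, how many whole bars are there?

2

One bar of 4/4 = 16 sixteenth notes.
Express everything in sixteenth notes: dotted half note = 12; half note = 8; sixteenth note = 1; half note = 8; sixteenth rest = 1; quarter = 4; eighth rest = 2.
Adding: 12 + 8 + 1 + 8 + 1 + 4 + 2 = 36.
36 ÷ 16 = 2 complete bars with 4 left over.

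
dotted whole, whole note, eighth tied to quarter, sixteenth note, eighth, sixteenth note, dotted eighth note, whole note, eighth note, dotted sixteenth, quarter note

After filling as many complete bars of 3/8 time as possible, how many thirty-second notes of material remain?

One bar of 3/8 = 12 thirty-second notes.
Working in thirty-second notes: dotted whole = 48; whole note = 32; eighth tied to quarter (eighth + quarter) = 12; sixteenth note = 2; eighth = 4; sixteenth note = 2; dotted eighth note = 6; whole note = 32; eighth note = 4; dotted sixteenth = 3; quarter note = 8.
Total: 48 + 32 + 12 + 2 + 4 + 2 + 6 + 32 + 4 + 3 + 8 = 153.
153 ÷ 12 = 12 complete bars with 9 thirty-second notes remaining.

9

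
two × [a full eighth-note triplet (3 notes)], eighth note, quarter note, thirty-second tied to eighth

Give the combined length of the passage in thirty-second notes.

33

In thirty-second notes: a full eighth-note triplet (3 notes) (three triplet eighths span one quarter) = 8; a full eighth-note triplet (3 notes) (three triplet eighths span one quarter) = 8; eighth note = 4; quarter note = 8; thirty-second tied to eighth (thirty-second + eighth) = 5.
Altogether 8 + 8 + 4 + 8 + 5 = 33 thirty-second notes.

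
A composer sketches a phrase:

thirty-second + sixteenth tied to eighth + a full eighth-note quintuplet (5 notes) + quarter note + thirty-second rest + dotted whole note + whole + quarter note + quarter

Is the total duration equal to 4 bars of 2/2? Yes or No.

One bar of 2/2 = 32 thirty-second notes, so 4 bars = 128.
Express everything in thirty-second notes: thirty-second = 1; sixteenth tied to eighth (sixteenth + eighth) = 6; a full eighth-note quintuplet (5 notes) (five quintuplet eighths span one half) = 16; quarter note = 8; thirty-second rest = 1; dotted whole note = 48; whole = 32; quarter note = 8; quarter = 8.
Total: 1 + 6 + 16 + 8 + 1 + 48 + 32 + 8 + 8 = 128.
128 equals 128, so the answer is Yes.

Yes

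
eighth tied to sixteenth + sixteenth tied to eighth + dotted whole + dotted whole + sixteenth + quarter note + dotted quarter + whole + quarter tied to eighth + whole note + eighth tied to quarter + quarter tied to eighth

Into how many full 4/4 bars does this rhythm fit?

One bar of 4/4 = 16 sixteenth notes.
Working in sixteenth notes: eighth tied to sixteenth (eighth + sixteenth) = 3; sixteenth tied to eighth (sixteenth + eighth) = 3; dotted whole = 24; dotted whole = 24; sixteenth = 1; quarter note = 4; dotted quarter = 6; whole = 16; quarter tied to eighth (quarter + eighth) = 6; whole note = 16; eighth tied to quarter (eighth + quarter) = 6; quarter tied to eighth (quarter + eighth) = 6.
Sum: 3 + 3 + 24 + 24 + 1 + 4 + 6 + 16 + 6 + 16 + 6 + 6 = 115.
115 ÷ 16 = 7 complete bars with 3 left over.

7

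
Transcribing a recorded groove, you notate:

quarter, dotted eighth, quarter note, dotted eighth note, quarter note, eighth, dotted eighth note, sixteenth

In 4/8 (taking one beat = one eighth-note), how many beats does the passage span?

One eighth-note beat = 2 sixteenth notes.
Working in sixteenth notes: quarter = 4; dotted eighth = 3; quarter note = 4; dotted eighth note = 3; quarter note = 4; eighth = 2; dotted eighth note = 3; sixteenth = 1.
Altogether 4 + 3 + 4 + 3 + 4 + 2 + 3 + 1 = 24.
24 ÷ 2 = 12 beats.

12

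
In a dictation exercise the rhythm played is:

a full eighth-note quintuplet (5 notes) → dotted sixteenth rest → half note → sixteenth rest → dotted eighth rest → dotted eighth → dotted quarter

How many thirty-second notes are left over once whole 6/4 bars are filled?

One bar of 6/4 = 48 thirty-second notes.
Each duration in thirty-second notes: a full eighth-note quintuplet (5 notes) (five quintuplet eighths span one half) = 16; dotted sixteenth rest = 3; half note = 16; sixteenth rest = 2; dotted eighth rest = 6; dotted eighth = 6; dotted quarter = 12.
Total: 16 + 3 + 16 + 2 + 6 + 6 + 12 = 61.
61 ÷ 48 = 1 complete bar with 13 thirty-second notes remaining.

13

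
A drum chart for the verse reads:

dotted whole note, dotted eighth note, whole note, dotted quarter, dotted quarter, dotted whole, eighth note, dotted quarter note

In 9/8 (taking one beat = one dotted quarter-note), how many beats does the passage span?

One dotted quarter-note beat = 6 sixteenth notes.
Convert each value to sixteenth notes: dotted whole note = 24; dotted eighth note = 3; whole note = 16; dotted quarter = 6; dotted quarter = 6; dotted whole = 24; eighth note = 2; dotted quarter note = 6.
Sum: 24 + 3 + 16 + 6 + 6 + 24 + 2 + 6 = 87.
87 ÷ 6 = 14.5 beats.

14.5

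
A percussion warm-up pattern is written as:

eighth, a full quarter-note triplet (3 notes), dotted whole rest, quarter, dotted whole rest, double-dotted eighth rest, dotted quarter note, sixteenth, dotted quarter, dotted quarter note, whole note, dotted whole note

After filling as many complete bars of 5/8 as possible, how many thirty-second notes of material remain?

9

One bar of 5/8 = 20 thirty-second notes.
Express everything in thirty-second notes: eighth = 4; a full quarter-note triplet (3 notes) (three triplet quarters span one half) = 16; dotted whole rest = 48; quarter = 8; dotted whole rest = 48; double-dotted eighth rest = 7; dotted quarter note = 12; sixteenth = 2; dotted quarter = 12; dotted quarter note = 12; whole note = 32; dotted whole note = 48.
Total: 4 + 16 + 48 + 8 + 48 + 7 + 12 + 2 + 12 + 12 + 32 + 48 = 249.
249 ÷ 20 = 12 complete bars with 9 thirty-second notes remaining.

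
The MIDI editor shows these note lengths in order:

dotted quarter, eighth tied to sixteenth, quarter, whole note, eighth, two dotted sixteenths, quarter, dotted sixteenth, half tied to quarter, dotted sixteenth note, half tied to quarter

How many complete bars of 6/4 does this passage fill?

2

One bar of 6/4 = 48 thirty-second notes.
Each duration in thirty-second notes: dotted quarter = 12; eighth tied to sixteenth (eighth + sixteenth) = 6; quarter = 8; whole note = 32; eighth = 4; dotted sixteenth = 3; dotted sixteenth = 3; quarter = 8; dotted sixteenth = 3; half tied to quarter (half + quarter) = 24; dotted sixteenth note = 3; half tied to quarter (half + quarter) = 24.
Total: 12 + 6 + 8 + 32 + 4 + 3 + 3 + 8 + 3 + 24 + 3 + 24 = 130.
130 ÷ 48 = 2 complete bars with 34 left over.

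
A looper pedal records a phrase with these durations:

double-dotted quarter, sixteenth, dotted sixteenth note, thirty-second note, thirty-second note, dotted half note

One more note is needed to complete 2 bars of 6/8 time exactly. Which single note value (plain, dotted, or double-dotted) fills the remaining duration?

dotted sixteenth note

2 bars of 6/8 = 48 thirty-second notes.
Express everything in thirty-second notes: double-dotted quarter = 14; sixteenth = 2; dotted sixteenth note = 3; thirty-second note = 1; thirty-second note = 1; dotted half note = 24.
Sum: 14 + 2 + 3 + 1 + 1 + 24 = 45.
Remaining: 48 − 45 = 3 thirty-second notes, which is a dotted sixteenth note.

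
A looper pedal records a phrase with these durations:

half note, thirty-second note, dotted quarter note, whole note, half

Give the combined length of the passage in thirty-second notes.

Convert each value to thirty-second notes: half note = 16; thirty-second note = 1; dotted quarter note = 12; whole note = 32; half = 16.
Sum: 16 + 1 + 12 + 32 + 16 = 77 thirty-second notes.

77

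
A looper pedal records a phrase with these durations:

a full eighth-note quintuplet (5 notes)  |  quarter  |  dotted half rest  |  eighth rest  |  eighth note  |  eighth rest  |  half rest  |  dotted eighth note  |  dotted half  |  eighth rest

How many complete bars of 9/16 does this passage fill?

6

One bar of 9/16 = 9 sixteenth notes.
Convert each value to sixteenth notes: a full eighth-note quintuplet (5 notes) (five quintuplet eighths span one half) = 8; quarter = 4; dotted half rest = 12; eighth rest = 2; eighth note = 2; eighth rest = 2; half rest = 8; dotted eighth note = 3; dotted half = 12; eighth rest = 2.
Sum: 8 + 4 + 12 + 2 + 2 + 2 + 8 + 3 + 12 + 2 = 55.
55 ÷ 9 = 6 complete bars with 1 left over.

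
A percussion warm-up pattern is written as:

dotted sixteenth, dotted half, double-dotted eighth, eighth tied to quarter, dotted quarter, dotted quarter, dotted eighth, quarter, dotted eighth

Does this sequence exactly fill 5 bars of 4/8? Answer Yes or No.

No

One bar of 4/8 = 16 thirty-second notes, so 5 bars = 80.
In thirty-second notes: dotted sixteenth = 3; dotted half = 24; double-dotted eighth = 7; eighth tied to quarter (eighth + quarter) = 12; dotted quarter = 12; dotted quarter = 12; dotted eighth = 6; quarter = 8; dotted eighth = 6.
Adding: 3 + 24 + 7 + 12 + 12 + 12 + 6 + 8 + 6 = 90.
90 exceeds 80, so the answer is No.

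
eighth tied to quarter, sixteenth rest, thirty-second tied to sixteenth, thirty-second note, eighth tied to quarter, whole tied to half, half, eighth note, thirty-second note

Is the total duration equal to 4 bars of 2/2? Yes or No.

No

One bar of 2/2 = 32 thirty-second notes, so 4 bars = 128.
Working in thirty-second notes: eighth tied to quarter (eighth + quarter) = 12; sixteenth rest = 2; thirty-second tied to sixteenth (thirty-second + sixteenth) = 3; thirty-second note = 1; eighth tied to quarter (eighth + quarter) = 12; whole tied to half (whole + half) = 48; half = 16; eighth note = 4; thirty-second note = 1.
Total: 12 + 2 + 3 + 1 + 12 + 48 + 16 + 4 + 1 = 99.
99 falls short of 128, so the answer is No.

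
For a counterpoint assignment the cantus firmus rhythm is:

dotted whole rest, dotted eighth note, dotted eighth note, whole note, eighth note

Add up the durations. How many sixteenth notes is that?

48

Each duration in sixteenth notes: dotted whole rest = 24; dotted eighth note = 3; dotted eighth note = 3; whole note = 16; eighth note = 2.
Adding: 24 + 3 + 3 + 16 + 2 = 48 sixteenth notes.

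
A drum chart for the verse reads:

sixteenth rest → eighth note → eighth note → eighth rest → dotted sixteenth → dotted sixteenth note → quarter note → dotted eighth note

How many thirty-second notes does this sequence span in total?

34

In thirty-second notes: sixteenth rest = 2; eighth note = 4; eighth note = 4; eighth rest = 4; dotted sixteenth = 3; dotted sixteenth note = 3; quarter note = 8; dotted eighth note = 6.
Sum: 2 + 4 + 4 + 4 + 3 + 3 + 8 + 6 = 34 thirty-second notes.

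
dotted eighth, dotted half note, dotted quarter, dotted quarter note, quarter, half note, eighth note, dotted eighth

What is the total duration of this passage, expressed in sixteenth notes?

44

Each duration in sixteenth notes: dotted eighth = 3; dotted half note = 12; dotted quarter = 6; dotted quarter note = 6; quarter = 4; half note = 8; eighth note = 2; dotted eighth = 3.
Total: 3 + 12 + 6 + 6 + 4 + 8 + 2 + 3 = 44 sixteenth notes.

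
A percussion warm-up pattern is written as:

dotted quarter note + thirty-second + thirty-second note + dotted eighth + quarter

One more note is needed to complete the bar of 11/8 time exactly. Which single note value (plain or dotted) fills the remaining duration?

The bar of 11/8 = 44 thirty-second notes.
Express everything in thirty-second notes: dotted quarter note = 12; thirty-second = 1; thirty-second note = 1; dotted eighth = 6; quarter = 8.
Adding: 12 + 1 + 1 + 6 + 8 = 28.
Remaining: 44 − 28 = 16 thirty-second notes, which is a half note.

half note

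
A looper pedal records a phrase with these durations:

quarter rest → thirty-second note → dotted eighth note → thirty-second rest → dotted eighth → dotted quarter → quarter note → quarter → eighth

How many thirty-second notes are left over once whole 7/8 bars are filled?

26

One bar of 7/8 = 28 thirty-second notes.
Express everything in thirty-second notes: quarter rest = 8; thirty-second note = 1; dotted eighth note = 6; thirty-second rest = 1; dotted eighth = 6; dotted quarter = 12; quarter note = 8; quarter = 8; eighth = 4.
Altogether 8 + 1 + 6 + 1 + 6 + 12 + 8 + 8 + 4 = 54.
54 ÷ 28 = 1 complete bar with 26 thirty-second notes remaining.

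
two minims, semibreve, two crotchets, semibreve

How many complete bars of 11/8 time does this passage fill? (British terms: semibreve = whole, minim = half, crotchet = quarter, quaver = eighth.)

One bar of 11/8 = 11 eighth notes.
Express everything in eighth notes: minim = 4; minim = 4; semibreve = 8; crotchet = 2; crotchet = 2; semibreve = 8.
Altogether 4 + 4 + 8 + 2 + 2 + 8 = 28.
28 ÷ 11 = 2 complete bars with 6 left over.

2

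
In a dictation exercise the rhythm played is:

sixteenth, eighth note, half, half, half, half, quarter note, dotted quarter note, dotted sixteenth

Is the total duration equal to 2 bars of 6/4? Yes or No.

One bar of 6/4 = 48 thirty-second notes, so 2 bars = 96.
Each duration in thirty-second notes: sixteenth = 2; eighth note = 4; half = 16; half = 16; half = 16; half = 16; quarter note = 8; dotted quarter note = 12; dotted sixteenth = 3.
Sum: 2 + 4 + 16 + 16 + 16 + 16 + 8 + 12 + 3 = 93.
93 falls short of 96, so the answer is No.

No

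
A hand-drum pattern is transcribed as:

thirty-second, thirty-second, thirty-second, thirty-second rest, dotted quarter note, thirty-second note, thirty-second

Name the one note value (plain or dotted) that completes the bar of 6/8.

dotted eighth note

The bar of 6/8 = 24 thirty-second notes.
Express everything in thirty-second notes: thirty-second = 1; thirty-second = 1; thirty-second = 1; thirty-second rest = 1; dotted quarter note = 12; thirty-second note = 1; thirty-second = 1.
Sum: 1 + 1 + 1 + 1 + 12 + 1 + 1 = 18.
Remaining: 24 − 18 = 6 thirty-second notes, which is a dotted eighth note.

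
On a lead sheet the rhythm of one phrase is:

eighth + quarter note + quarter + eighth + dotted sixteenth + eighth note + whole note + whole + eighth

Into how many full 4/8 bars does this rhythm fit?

6

One bar of 4/8 = 16 thirty-second notes.
Working in thirty-second notes: eighth = 4; quarter note = 8; quarter = 8; eighth = 4; dotted sixteenth = 3; eighth note = 4; whole note = 32; whole = 32; eighth = 4.
Adding: 4 + 8 + 8 + 4 + 3 + 4 + 32 + 32 + 4 = 99.
99 ÷ 16 = 6 complete bars with 3 left over.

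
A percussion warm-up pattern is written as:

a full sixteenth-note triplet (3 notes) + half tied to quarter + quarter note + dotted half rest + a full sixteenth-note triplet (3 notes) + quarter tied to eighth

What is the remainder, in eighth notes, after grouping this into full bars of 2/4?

One bar of 2/4 = 4 eighth notes.
Each duration in eighth notes: a full sixteenth-note triplet (3 notes) (three triplet sixteenths span one eighth) = 1; half tied to quarter (half + quarter) = 6; quarter note = 2; dotted half rest = 6; a full sixteenth-note triplet (3 notes) (three triplet sixteenths span one eighth) = 1; quarter tied to eighth (quarter + eighth) = 3.
Sum: 1 + 6 + 2 + 6 + 1 + 3 = 19.
19 ÷ 4 = 4 complete bars with 3 eighth notes remaining.

3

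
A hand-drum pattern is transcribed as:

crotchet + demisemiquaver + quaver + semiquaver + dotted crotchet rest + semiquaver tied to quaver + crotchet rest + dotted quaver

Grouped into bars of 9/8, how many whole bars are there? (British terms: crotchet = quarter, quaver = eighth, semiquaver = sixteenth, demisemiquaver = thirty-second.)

One bar of 9/8 = 36 thirty-second notes.
Working in thirty-second notes: crotchet = 8; demisemiquaver = 1; quaver = 4; semiquaver = 2; dotted crotchet rest = 12; semiquaver tied to quaver (semiquaver + quaver) = 6; crotchet rest = 8; dotted quaver = 6.
Altogether 8 + 1 + 4 + 2 + 12 + 6 + 8 + 6 = 47.
47 ÷ 36 = 1 complete bar with 11 left over.

1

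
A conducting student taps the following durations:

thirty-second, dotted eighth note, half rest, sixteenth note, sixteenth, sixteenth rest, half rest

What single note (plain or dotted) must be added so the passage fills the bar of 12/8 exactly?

The bar of 12/8 = 48 thirty-second notes.
Each duration in thirty-second notes: thirty-second = 1; dotted eighth note = 6; half rest = 16; sixteenth note = 2; sixteenth = 2; sixteenth rest = 2; half rest = 16.
Adding: 1 + 6 + 16 + 2 + 2 + 2 + 16 = 45.
Remaining: 48 − 45 = 3 thirty-second notes, which is a dotted sixteenth note.

dotted sixteenth note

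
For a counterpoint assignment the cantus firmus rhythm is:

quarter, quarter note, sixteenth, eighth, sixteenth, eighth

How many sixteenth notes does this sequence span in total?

14

Each duration in sixteenth notes: quarter = 4; quarter note = 4; sixteenth = 1; eighth = 2; sixteenth = 1; eighth = 2.
Altogether 4 + 4 + 1 + 2 + 1 + 2 = 14 sixteenth notes.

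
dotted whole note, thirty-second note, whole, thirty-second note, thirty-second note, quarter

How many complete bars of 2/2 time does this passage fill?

2

One bar of 2/2 = 32 thirty-second notes.
Convert each value to thirty-second notes: dotted whole note = 48; thirty-second note = 1; whole = 32; thirty-second note = 1; thirty-second note = 1; quarter = 8.
Sum: 48 + 1 + 32 + 1 + 1 + 8 = 91.
91 ÷ 32 = 2 complete bars with 27 left over.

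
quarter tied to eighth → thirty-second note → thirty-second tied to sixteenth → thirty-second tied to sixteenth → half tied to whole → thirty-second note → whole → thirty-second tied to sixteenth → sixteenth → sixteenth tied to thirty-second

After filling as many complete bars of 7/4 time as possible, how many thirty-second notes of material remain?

52

One bar of 7/4 = 56 thirty-second notes.
Express everything in thirty-second notes: quarter tied to eighth (quarter + eighth) = 12; thirty-second note = 1; thirty-second tied to sixteenth (thirty-second + sixteenth) = 3; thirty-second tied to sixteenth (thirty-second + sixteenth) = 3; half tied to whole (half + whole) = 48; thirty-second note = 1; whole = 32; thirty-second tied to sixteenth (thirty-second + sixteenth) = 3; sixteenth = 2; sixteenth tied to thirty-second (sixteenth + thirty-second) = 3.
Total: 12 + 1 + 3 + 3 + 48 + 1 + 32 + 3 + 2 + 3 = 108.
108 ÷ 56 = 1 complete bar with 52 thirty-second notes remaining.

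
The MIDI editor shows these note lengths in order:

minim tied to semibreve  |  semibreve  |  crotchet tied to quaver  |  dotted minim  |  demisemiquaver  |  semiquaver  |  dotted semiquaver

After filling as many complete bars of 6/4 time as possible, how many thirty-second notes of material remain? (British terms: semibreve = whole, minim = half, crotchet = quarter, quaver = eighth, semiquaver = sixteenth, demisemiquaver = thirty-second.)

26

One bar of 6/4 = 48 thirty-second notes.
Working in thirty-second notes: minim tied to semibreve (minim + semibreve) = 48; semibreve = 32; crotchet tied to quaver (crotchet + quaver) = 12; dotted minim = 24; demisemiquaver = 1; semiquaver = 2; dotted semiquaver = 3.
Altogether 48 + 32 + 12 + 24 + 1 + 2 + 3 = 122.
122 ÷ 48 = 2 complete bars with 26 thirty-second notes remaining.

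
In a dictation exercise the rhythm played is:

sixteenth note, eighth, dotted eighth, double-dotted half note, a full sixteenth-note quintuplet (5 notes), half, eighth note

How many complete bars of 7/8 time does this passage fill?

2

One bar of 7/8 = 14 sixteenth notes.
Each duration in sixteenth notes: sixteenth note = 1; eighth = 2; dotted eighth = 3; double-dotted half note = 14; a full sixteenth-note quintuplet (5 notes) (five quintuplet sixteenths span one quarter) = 4; half = 8; eighth note = 2.
Sum: 1 + 2 + 3 + 14 + 4 + 8 + 2 = 34.
34 ÷ 14 = 2 complete bars with 6 left over.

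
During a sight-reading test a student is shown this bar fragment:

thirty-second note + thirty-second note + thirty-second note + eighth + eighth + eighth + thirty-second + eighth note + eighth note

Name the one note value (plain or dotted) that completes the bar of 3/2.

dotted half note

The bar of 3/2 = 48 thirty-second notes.
Each duration in thirty-second notes: thirty-second note = 1; thirty-second note = 1; thirty-second note = 1; eighth = 4; eighth = 4; eighth = 4; thirty-second = 1; eighth note = 4; eighth note = 4.
Sum: 1 + 1 + 1 + 4 + 4 + 4 + 1 + 4 + 4 = 24.
Remaining: 48 − 24 = 24 thirty-second notes, which is a dotted half note.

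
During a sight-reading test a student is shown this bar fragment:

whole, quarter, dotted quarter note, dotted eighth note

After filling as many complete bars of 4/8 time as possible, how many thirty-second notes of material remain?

One bar of 4/8 = 8 sixteenth notes.
Express everything in sixteenth notes: whole = 16; quarter = 4; dotted quarter note = 6; dotted eighth note = 3.
Sum: 16 + 4 + 6 + 3 = 29.
29 ÷ 8 = 3 complete bars with 5 sixteenth notes remaining = 10 thirty-second notes.

10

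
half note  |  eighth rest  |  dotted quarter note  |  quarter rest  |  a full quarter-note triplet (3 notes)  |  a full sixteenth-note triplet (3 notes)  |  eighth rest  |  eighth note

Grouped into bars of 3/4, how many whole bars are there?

One bar of 3/4 = 6 eighth notes.
Working in eighth notes: half note = 4; eighth rest = 1; dotted quarter note = 3; quarter rest = 2; a full quarter-note triplet (3 notes) (three triplet quarters span one half) = 4; a full sixteenth-note triplet (3 notes) (three triplet sixteenths span one eighth) = 1; eighth rest = 1; eighth note = 1.
Adding: 4 + 1 + 3 + 2 + 4 + 1 + 1 + 1 = 17.
17 ÷ 6 = 2 complete bars with 5 left over.

2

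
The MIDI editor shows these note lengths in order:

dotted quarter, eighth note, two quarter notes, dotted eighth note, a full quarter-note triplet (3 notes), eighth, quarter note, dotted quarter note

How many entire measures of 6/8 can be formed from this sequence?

One bar of 6/8 = 12 sixteenth notes.
Express everything in sixteenth notes: dotted quarter = 6; eighth note = 2; quarter note = 4; quarter note = 4; dotted eighth note = 3; a full quarter-note triplet (3 notes) (three triplet quarters span one half) = 8; eighth = 2; quarter note = 4; dotted quarter note = 6.
Adding: 6 + 2 + 4 + 4 + 3 + 8 + 2 + 4 + 6 = 39.
39 ÷ 12 = 3 complete bars with 3 left over.

3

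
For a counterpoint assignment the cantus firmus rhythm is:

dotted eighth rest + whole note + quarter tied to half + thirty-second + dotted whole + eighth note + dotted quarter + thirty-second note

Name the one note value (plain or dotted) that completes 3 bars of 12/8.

half note

3 bars of 12/8 = 144 thirty-second notes.
Convert each value to thirty-second notes: dotted eighth rest = 6; whole note = 32; quarter tied to half (quarter + half) = 24; thirty-second = 1; dotted whole = 48; eighth note = 4; dotted quarter = 12; thirty-second note = 1.
Adding: 6 + 32 + 24 + 1 + 48 + 4 + 12 + 1 = 128.
Remaining: 144 − 128 = 16 thirty-second notes, which is a half note.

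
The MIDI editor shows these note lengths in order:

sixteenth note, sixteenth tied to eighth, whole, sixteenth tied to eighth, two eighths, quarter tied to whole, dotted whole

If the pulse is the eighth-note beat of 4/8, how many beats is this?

35.5

One eighth-note beat = 2 sixteenth notes.
In sixteenth notes: sixteenth note = 1; sixteenth tied to eighth (sixteenth + eighth) = 3; whole = 16; sixteenth tied to eighth (sixteenth + eighth) = 3; eighth = 2; eighth = 2; quarter tied to whole (quarter + whole) = 20; dotted whole = 24.
Altogether 1 + 3 + 16 + 3 + 2 + 2 + 20 + 24 = 71.
71 ÷ 2 = 35.5 beats.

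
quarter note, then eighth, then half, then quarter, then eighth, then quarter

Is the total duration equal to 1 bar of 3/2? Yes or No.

Yes

One bar of 3/2 = 12 eighth notes.
Convert each value to eighth notes: quarter note = 2; eighth = 1; half = 4; quarter = 2; eighth = 1; quarter = 2.
Adding: 2 + 1 + 4 + 2 + 1 + 2 = 12.
12 equals 12, so the answer is Yes.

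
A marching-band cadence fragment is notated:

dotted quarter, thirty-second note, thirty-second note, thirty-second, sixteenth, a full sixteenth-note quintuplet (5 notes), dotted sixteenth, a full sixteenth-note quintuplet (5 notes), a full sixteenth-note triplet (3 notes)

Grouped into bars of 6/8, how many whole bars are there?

1

One bar of 6/8 = 24 thirty-second notes.
Convert each value to thirty-second notes: dotted quarter = 12; thirty-second note = 1; thirty-second note = 1; thirty-second = 1; sixteenth = 2; a full sixteenth-note quintuplet (5 notes) (five quintuplet sixteenths span one quarter) = 8; dotted sixteenth = 3; a full sixteenth-note quintuplet (5 notes) (five quintuplet sixteenths span one quarter) = 8; a full sixteenth-note triplet (3 notes) (three triplet sixteenths span one eighth) = 4.
Altogether 12 + 1 + 1 + 1 + 2 + 8 + 3 + 8 + 4 = 40.
40 ÷ 24 = 1 complete bar with 16 left over.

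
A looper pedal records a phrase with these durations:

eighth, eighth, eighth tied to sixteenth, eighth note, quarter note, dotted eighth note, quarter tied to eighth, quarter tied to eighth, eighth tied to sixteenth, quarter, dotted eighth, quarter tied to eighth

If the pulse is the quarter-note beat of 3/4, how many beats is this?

One quarter-note beat = 4 sixteenth notes.
Convert each value to sixteenth notes: eighth = 2; eighth = 2; eighth tied to sixteenth (eighth + sixteenth) = 3; eighth note = 2; quarter note = 4; dotted eighth note = 3; quarter tied to eighth (quarter + eighth) = 6; quarter tied to eighth (quarter + eighth) = 6; eighth tied to sixteenth (eighth + sixteenth) = 3; quarter = 4; dotted eighth = 3; quarter tied to eighth (quarter + eighth) = 6.
Total: 2 + 2 + 3 + 2 + 4 + 3 + 6 + 6 + 3 + 4 + 3 + 6 = 44.
44 ÷ 4 = 11 beats.

11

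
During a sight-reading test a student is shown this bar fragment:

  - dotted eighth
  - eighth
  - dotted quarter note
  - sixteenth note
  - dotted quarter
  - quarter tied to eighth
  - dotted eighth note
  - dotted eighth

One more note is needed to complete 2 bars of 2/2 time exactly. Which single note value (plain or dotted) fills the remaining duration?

eighth note

2 bars of 2/2 = 32 sixteenth notes.
Express everything in sixteenth notes: dotted eighth = 3; eighth = 2; dotted quarter note = 6; sixteenth note = 1; dotted quarter = 6; quarter tied to eighth (quarter + eighth) = 6; dotted eighth note = 3; dotted eighth = 3.
Total: 3 + 2 + 6 + 1 + 6 + 6 + 3 + 3 = 30.
Remaining: 32 − 30 = 2 sixteenth notes, which is a eighth note.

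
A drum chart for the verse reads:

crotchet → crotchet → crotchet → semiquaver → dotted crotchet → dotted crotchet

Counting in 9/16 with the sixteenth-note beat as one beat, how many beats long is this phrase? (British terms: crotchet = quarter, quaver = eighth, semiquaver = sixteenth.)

25

One sixteenth-note beat = 2 thirty-second notes.
Each duration in thirty-second notes: crotchet = 8; crotchet = 8; crotchet = 8; semiquaver = 2; dotted crotchet = 12; dotted crotchet = 12.
Sum: 8 + 8 + 8 + 2 + 12 + 12 = 50.
50 ÷ 2 = 25 beats.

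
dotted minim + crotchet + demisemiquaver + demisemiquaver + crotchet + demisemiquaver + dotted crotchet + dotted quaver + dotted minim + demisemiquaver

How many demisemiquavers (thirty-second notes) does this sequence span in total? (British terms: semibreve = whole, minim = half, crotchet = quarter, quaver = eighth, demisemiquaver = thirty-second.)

In thirty-second notes: dotted minim = 24; crotchet = 8; demisemiquaver = 1; demisemiquaver = 1; crotchet = 8; demisemiquaver = 1; dotted crotchet = 12; dotted quaver = 6; dotted minim = 24; demisemiquaver = 1.
Altogether 24 + 8 + 1 + 1 + 8 + 1 + 12 + 6 + 24 + 1 = 86 thirty-second notes.

86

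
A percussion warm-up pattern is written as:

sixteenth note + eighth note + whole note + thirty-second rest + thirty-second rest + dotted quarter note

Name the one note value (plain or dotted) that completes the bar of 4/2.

The bar of 4/2 = 64 thirty-second notes.
Each duration in thirty-second notes: sixteenth note = 2; eighth note = 4; whole note = 32; thirty-second rest = 1; thirty-second rest = 1; dotted quarter note = 12.
Altogether 2 + 4 + 32 + 1 + 1 + 12 = 52.
Remaining: 64 − 52 = 12 thirty-second notes, which is a dotted quarter note.

dotted quarter note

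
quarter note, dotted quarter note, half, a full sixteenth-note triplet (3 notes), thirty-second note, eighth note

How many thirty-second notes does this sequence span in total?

In thirty-second notes: quarter note = 8; dotted quarter note = 12; half = 16; a full sixteenth-note triplet (3 notes) (three triplet sixteenths span one eighth) = 4; thirty-second note = 1; eighth note = 4.
Altogether 8 + 12 + 16 + 4 + 1 + 4 = 45 thirty-second notes.

45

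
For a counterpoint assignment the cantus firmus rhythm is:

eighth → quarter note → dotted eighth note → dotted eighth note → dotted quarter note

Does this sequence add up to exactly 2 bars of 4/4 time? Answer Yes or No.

One bar of 4/4 = 16 sixteenth notes, so 2 bars = 32.
Convert each value to sixteenth notes: eighth = 2; quarter note = 4; dotted eighth note = 3; dotted eighth note = 3; dotted quarter note = 6.
Sum: 2 + 4 + 3 + 3 + 6 = 18.
18 falls short of 32, so the answer is No.

No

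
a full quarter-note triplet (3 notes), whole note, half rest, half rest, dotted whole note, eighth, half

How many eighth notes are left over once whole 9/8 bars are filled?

1

One bar of 9/8 = 9 eighth notes.
Each duration in eighth notes: a full quarter-note triplet (3 notes) (three triplet quarters span one half) = 4; whole note = 8; half rest = 4; half rest = 4; dotted whole note = 12; eighth = 1; half = 4.
Adding: 4 + 8 + 4 + 4 + 12 + 1 + 4 = 37.
37 ÷ 9 = 4 complete bars with 1 eighth note remaining.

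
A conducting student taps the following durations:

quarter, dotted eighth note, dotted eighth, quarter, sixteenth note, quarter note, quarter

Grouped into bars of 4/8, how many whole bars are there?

One bar of 4/8 = 8 sixteenth notes.
In sixteenth notes: quarter = 4; dotted eighth note = 3; dotted eighth = 3; quarter = 4; sixteenth note = 1; quarter note = 4; quarter = 4.
Adding: 4 + 3 + 3 + 4 + 1 + 4 + 4 = 23.
23 ÷ 8 = 2 complete bars with 7 left over.

2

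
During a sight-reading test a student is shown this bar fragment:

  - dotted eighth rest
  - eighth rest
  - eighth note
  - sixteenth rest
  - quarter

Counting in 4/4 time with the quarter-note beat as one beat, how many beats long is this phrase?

3

One quarter-note beat = 4 sixteenth notes.
Convert each value to sixteenth notes: dotted eighth rest = 3; eighth rest = 2; eighth note = 2; sixteenth rest = 1; quarter = 4.
Sum: 3 + 2 + 2 + 1 + 4 = 12.
12 ÷ 4 = 3 beats.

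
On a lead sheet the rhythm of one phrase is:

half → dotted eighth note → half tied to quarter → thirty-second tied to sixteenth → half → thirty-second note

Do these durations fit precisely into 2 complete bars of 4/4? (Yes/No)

One bar of 4/4 = 32 thirty-second notes, so 2 bars = 64.
Express everything in thirty-second notes: half = 16; dotted eighth note = 6; half tied to quarter (half + quarter) = 24; thirty-second tied to sixteenth (thirty-second + sixteenth) = 3; half = 16; thirty-second note = 1.
Sum: 16 + 6 + 24 + 3 + 16 + 1 = 66.
66 exceeds 64, so the answer is No.

No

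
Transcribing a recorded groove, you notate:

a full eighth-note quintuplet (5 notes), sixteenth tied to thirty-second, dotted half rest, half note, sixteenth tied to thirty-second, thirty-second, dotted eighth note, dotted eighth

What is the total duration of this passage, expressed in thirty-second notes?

In thirty-second notes: a full eighth-note quintuplet (5 notes) (five quintuplet eighths span one half) = 16; sixteenth tied to thirty-second (sixteenth + thirty-second) = 3; dotted half rest = 24; half note = 16; sixteenth tied to thirty-second (sixteenth + thirty-second) = 3; thirty-second = 1; dotted eighth note = 6; dotted eighth = 6.
Adding: 16 + 3 + 24 + 16 + 3 + 1 + 6 + 6 = 75 thirty-second notes.

75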